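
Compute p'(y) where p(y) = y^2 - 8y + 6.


Apply the power rule term by term:
  d/dy(y^2) = 2y
  d/dy(-8y) = -8
  d/dy(6) = 0
p'(y) = 2y - 8


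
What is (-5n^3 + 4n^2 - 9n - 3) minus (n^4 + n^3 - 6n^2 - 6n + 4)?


Distribute the minus sign:
  (-5n^3 + 4n^2 - 9n - 3)
- (n^4 + n^3 - 6n^2 - 6n + 4)
Negate second polynomial: -n^4 - n^3 + 6n^2 + 6n - 4
Add: -n^4 - 6n^3 + 10n^2 - 3n - 7


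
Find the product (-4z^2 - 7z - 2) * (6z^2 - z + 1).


Distribute each term of the first polynomial:
  (-4z^2)(6z^2 - z + 1) = -24z^4 + 4z^3 - 4z^2
  (-7z)(6z^2 - z + 1) = -42z^3 + 7z^2 - 7z
  (-2)(6z^2 - z + 1) = -12z^2 + 2z - 2
Sum: -24z^4 - 38z^3 - 9z^2 - 5z - 2


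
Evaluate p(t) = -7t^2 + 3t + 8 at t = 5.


Using direct substitution:
  -7 * (5)^2 = -175
  3 * (5)^1 = 15
  constant: 8
Sum = -175 + 15 + 8 = -152


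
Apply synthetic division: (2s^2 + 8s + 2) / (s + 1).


Synthetic division with c = -1. Coefficients: 2, 8, 2
Bring down 2.
  2 * -1 = -2; -2 + 8 = 6
  6 * -1 = -6; -6 + 2 = -4
Quotient: 2s + 6, Remainder: -4


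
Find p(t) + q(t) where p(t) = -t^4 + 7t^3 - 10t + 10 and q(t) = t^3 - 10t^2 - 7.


Align terms by degree and add:
  -t^4 + 7t^3 - 10t + 10
+ t^3 - 10t^2 - 7
= -t^4 + 8t^3 - 10t^2 - 10t + 3


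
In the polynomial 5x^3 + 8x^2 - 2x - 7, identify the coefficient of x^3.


Read off the coefficient of x^3: 5


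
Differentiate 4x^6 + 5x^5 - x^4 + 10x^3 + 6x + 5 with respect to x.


Apply the power rule term by term:
  d/dx(4x^6) = 24x^5
  d/dx(5x^5) = 25x^4
  d/dx(-x^4) = -4x^3
  d/dx(10x^3) = 30x^2
  d/dx(6x) = 6
  d/dx(5) = 0
p'(x) = 24x^5 + 25x^4 - 4x^3 + 30x^2 + 6


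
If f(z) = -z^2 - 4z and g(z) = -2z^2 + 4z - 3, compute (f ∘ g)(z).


Substitute g(z) into f:
f(g(z)) = -1*(-2z^2 + 4z - 3)^2 + (-4)*(-2z^2 + 4z - 3)
(-2z^2 + 4z - 3)^2 = 4z^4 - 16z^3 + 28z^2 - 24z + 9
Expand and combine: -4z^4 + 16z^3 - 20z^2 + 8z + 3


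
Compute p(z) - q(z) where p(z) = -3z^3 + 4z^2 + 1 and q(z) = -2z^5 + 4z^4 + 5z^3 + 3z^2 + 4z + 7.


Distribute the minus sign:
  (-3z^3 + 4z^2 + 1)
- (-2z^5 + 4z^4 + 5z^3 + 3z^2 + 4z + 7)
Negate second polynomial: 2z^5 - 4z^4 - 5z^3 - 3z^2 - 4z - 7
Add: 2z^5 - 4z^4 - 8z^3 + z^2 - 4z - 6


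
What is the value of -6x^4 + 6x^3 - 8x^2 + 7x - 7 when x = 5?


Using direct substitution:
  -6 * (5)^4 = -3750
  6 * (5)^3 = 750
  -8 * (5)^2 = -200
  7 * (5)^1 = 35
  constant: -7
Sum = -3750 + 750 - 200 + 35 - 7 = -3172


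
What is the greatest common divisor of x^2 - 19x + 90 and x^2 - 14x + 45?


Factor each:
  x^2 - 19x + 90 = (x - 9)(x - 10)
  x^2 - 14x + 45 = (x - 9)(x - 5)
Common monic factor: x - 9


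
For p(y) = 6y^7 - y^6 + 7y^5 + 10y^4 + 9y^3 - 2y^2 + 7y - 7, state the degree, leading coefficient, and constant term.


Highest power of y is 7, with coefficient 6. Constant term is -7.
Degree = 7, leading coefficient = 6, constant term = -7


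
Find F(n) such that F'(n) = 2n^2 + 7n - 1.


Reverse power rule on each term:
  ∫ 2n^2 dn = (2/3)n^3
  ∫ 7n dn = (7/2)n^2
  ∫ -1 dn = -n
F(n) = (2/3)n^3 + (7/2)n^2 - n + C


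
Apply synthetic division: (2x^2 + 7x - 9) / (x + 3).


Synthetic division with c = -3. Coefficients: 2, 7, -9
Bring down 2.
  2 * -3 = -6; -6 + 7 = 1
  1 * -3 = -3; -3 - 9 = -12
Quotient: 2x + 1, Remainder: -12


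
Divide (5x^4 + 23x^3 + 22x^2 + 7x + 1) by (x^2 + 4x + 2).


(5x^4 + 23x^3 + 22x^2 + 7x + 1) / (x^2 + 4x + 2)
Step 1: 5x^2 * (x^2 + 4x + 2) = 5x^4 + 20x^3 + 10x^2; subtract.
Step 2: 3x * (x^2 + 4x + 2) = 3x^3 + 12x^2 + 6x; subtract.
Step 3: 0 * (x^2 + 4x + 2) = 0; subtract.
Quotient: 5x^2 + 3x, Remainder: x + 1


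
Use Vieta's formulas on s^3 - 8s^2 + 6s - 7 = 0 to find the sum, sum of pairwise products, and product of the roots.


Monic cubic s^3+bs^2+cs+d=0: sum=-b, pairwise sum=c, product=-d.
b=-8, c=6, d=-7
r1+r2+r3 = 8
r1r2+r1r3+r2r3 = 6
r1r2r3 = 7


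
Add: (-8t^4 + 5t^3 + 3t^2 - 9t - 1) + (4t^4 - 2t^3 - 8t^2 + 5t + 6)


Align terms by degree and add:
  -8t^4 + 5t^3 + 3t^2 - 9t - 1
+ 4t^4 - 2t^3 - 8t^2 + 5t + 6
= -4t^4 + 3t^3 - 5t^2 - 4t + 5


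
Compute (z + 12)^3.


Expand (z + 12)^3 by repeated multiplication:
  (z + 12)^2 = z^2 + 24z + 144
= z^3 + 36z^2 + 432z + 1728


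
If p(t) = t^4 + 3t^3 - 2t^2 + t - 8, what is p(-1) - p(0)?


p(-1) = -13
p(0) = -8
p(-1) - p(0) = -13 + 8 = -5


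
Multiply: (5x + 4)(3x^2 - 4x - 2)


Distribute each term of the first polynomial:
  (5x)(3x^2 - 4x - 2) = 15x^3 - 20x^2 - 10x
  (4)(3x^2 - 4x - 2) = 12x^2 - 16x - 8
Sum: 15x^3 - 8x^2 - 26x - 8


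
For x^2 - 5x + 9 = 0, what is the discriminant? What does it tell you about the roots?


D = b^2 - 4ac = (-5)^2 - 4(1)(9) = 25 - 36 = -11
Since D < 0: two complex conjugate roots (no real roots)


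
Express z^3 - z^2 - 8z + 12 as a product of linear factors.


Try integer roots (divisors of 12). z=-3: p(-3)=0.
Divide out (z + 3): quotient is z^2 - 4z + 4.
Factor the quadratic: (z - 2)(z - 2)
Result: (z + 3)(z - 2)(z - 2)


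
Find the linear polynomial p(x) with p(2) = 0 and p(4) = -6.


p(x) = mx + b. Using p(2)=0, p(4)=-6:
m = (0 + 6)/(2 - 4) = 6/-2 = -3
b = 0 - m*(2) = 0 + 6 = 6
p(x) = -3x + 6


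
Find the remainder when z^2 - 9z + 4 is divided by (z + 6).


By the Remainder Theorem, the remainder equals p(-6):
  1*(-6)^2 = 36
  -9*(-6)^1 = 54
  constant: 4
Sum: 36 + 54 + 4 = 94


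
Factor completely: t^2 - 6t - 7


Roots satisfy r1 + r2 = -b/a = 6 and r1*r2 = c/a = -7.
So r1 = 7, r2 = -1.
t^2 - 6t - 7 = (t - r1)(t - r2) = (t - 7)(t + 1)


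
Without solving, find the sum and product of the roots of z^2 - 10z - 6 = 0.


For az^2+bz+c=0: sum = -b/a, product = c/a.
a=1, b=-10, c=-6
Sum = -(-10)/1 = 10
Product = (-6)/1 = -6


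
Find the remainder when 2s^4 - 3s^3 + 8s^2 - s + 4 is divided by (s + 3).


By the Remainder Theorem, the remainder equals p(-3):
  2*(-3)^4 = 162
  -3*(-3)^3 = 81
  8*(-3)^2 = 72
  -1*(-3)^1 = 3
  constant: 4
Sum: 162 + 81 + 72 + 3 + 4 = 322


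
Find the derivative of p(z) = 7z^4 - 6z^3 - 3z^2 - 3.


Apply the power rule term by term:
  d/dz(7z^4) = 28z^3
  d/dz(-6z^3) = -18z^2
  d/dz(-3z^2) = -6z
  d/dz(-3) = 0
p'(z) = 28z^3 - 18z^2 - 6z


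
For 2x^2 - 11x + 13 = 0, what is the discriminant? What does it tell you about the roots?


D = b^2 - 4ac = (-11)^2 - 4(2)(13) = 121 - 104 = 17
Since D > 0: two distinct irrational roots


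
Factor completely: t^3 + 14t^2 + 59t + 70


Try integer roots (divisors of 70). t=-2: p(-2)=0.
Divide out (t + 2): quotient is t^2 + 12t + 35.
Factor the quadratic: (t + 7)(t + 5)
Result: (t + 2)(t + 7)(t + 5)


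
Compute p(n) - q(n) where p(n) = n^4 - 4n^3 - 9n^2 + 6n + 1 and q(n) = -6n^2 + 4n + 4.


Distribute the minus sign:
  (n^4 - 4n^3 - 9n^2 + 6n + 1)
- (-6n^2 + 4n + 4)
Negate second polynomial: 6n^2 - 4n - 4
Add: n^4 - 4n^3 - 3n^2 + 2n - 3


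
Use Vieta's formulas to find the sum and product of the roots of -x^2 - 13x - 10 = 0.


For ax^2+bx+c=0: sum = -b/a, product = c/a.
a=-1, b=-13, c=-10
Sum = -(-13)/-1 = -13
Product = (-10)/-1 = 10


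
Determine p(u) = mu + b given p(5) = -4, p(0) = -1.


p(u) = mu + b. Using p(5)=-4, p(0)=-1:
m = (-4 + 1)/(5) = -3/5 = -3/5
b = -4 - m*(5) = -4 + 3 = -1
p(u) = -(3/5)u - 1


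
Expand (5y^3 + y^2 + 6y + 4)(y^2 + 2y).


Distribute each term of the first polynomial:
  (5y^3)(y^2 + 2y) = 5y^5 + 10y^4
  (y^2)(y^2 + 2y) = y^4 + 2y^3
  (6y)(y^2 + 2y) = 6y^3 + 12y^2
  (4)(y^2 + 2y) = 4y^2 + 8y
Sum: 5y^5 + 11y^4 + 8y^3 + 16y^2 + 8y


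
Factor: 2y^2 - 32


Roots satisfy r1 + r2 = -b/a = 0 and r1*r2 = c/a = -16.
So r1 = 4, r2 = -4.
2y^2 - 32 = 2(y - r1)(y - r2) = 2(y - 4)(y + 4)


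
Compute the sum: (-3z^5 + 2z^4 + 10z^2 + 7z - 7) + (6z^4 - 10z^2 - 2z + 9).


Align terms by degree and add:
  -3z^5 + 2z^4 + 10z^2 + 7z - 7
+ 6z^4 - 10z^2 - 2z + 9
= -3z^5 + 8z^4 + 5z + 2


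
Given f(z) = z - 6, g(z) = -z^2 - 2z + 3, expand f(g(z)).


Substitute g(z) into f:
f(g(z)) = 1*(-z^2 - 2z + 3) + (-6)
Expand and combine: -z^2 - 2z - 3


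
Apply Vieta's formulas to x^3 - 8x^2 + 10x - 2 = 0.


Monic cubic x^3+bx^2+cx+d=0: sum=-b, pairwise sum=c, product=-d.
b=-8, c=10, d=-2
r1+r2+r3 = 8
r1r2+r1r3+r2r3 = 10
r1r2r3 = 2


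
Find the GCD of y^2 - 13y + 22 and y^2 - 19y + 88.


Factor each:
  y^2 - 13y + 22 = (y - 11)(y - 2)
  y^2 - 19y + 88 = (y - 11)(y - 8)
Common monic factor: y - 11


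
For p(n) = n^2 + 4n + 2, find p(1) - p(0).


p(1) = 7
p(0) = 2
p(1) - p(0) = 7 - 2 = 5


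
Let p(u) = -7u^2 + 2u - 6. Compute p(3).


Using direct substitution:
  -7 * (3)^2 = -63
  2 * (3)^1 = 6
  constant: -6
Sum = -63 + 6 - 6 = -63


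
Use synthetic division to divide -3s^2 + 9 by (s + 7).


Synthetic division with c = -7. Coefficients: -3, 0, 9
Bring down -3.
  -3 * -7 = 21; 21 + 0 = 21
  21 * -7 = -147; -147 + 9 = -138
Quotient: -3s + 21, Remainder: -138


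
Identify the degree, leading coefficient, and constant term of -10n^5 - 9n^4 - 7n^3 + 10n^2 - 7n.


Highest power of n is 5, with coefficient -10. Constant term is 0.
Degree = 5, leading coefficient = -10, constant term = 0


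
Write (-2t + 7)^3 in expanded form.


Expand (-2t + 7)^3 by repeated multiplication:
  (-2t + 7)^2 = 4t^2 - 28t + 49
= -8t^3 + 84t^2 - 294t + 343


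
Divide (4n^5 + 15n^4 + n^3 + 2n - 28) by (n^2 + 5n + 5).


(4n^5 + 15n^4 + n^3 + 2n - 28) / (n^2 + 5n + 5)
Step 1: 4n^3 * (n^2 + 5n + 5) = 4n^5 + 20n^4 + 20n^3; subtract.
Step 2: -5n^2 * (n^2 + 5n + 5) = -5n^4 - 25n^3 - 25n^2; subtract.
Step 3: 6n * (n^2 + 5n + 5) = 6n^3 + 30n^2 + 30n; subtract.
Step 4: -5 * (n^2 + 5n + 5) = -5n^2 - 25n - 25; subtract.
Quotient: 4n^3 - 5n^2 + 6n - 5, Remainder: -3n - 3


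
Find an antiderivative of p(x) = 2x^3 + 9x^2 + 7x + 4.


Reverse power rule on each term:
  ∫ 2x^3 dx = (1/2)x^4
  ∫ 9x^2 dx = 3x^3
  ∫ 7x dx = (7/2)x^2
  ∫ 4 dx = 4x
F(x) = (1/2)x^4 + 3x^3 + (7/2)x^2 + 4x + C


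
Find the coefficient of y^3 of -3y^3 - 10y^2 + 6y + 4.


Read off the coefficient of y^3: -3


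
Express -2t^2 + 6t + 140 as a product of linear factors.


Roots satisfy r1 + r2 = -b/a = 3 and r1*r2 = c/a = -70.
So r1 = 10, r2 = -7.
-2t^2 + 6t + 140 = -2(t - r1)(t - r2) = -2(t - 10)(t + 7)


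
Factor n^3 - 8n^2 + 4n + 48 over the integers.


Try integer roots (divisors of 48). n=6: p(6)=0.
Divide out (n - 6): quotient is n^2 - 2n - 8.
Factor the quadratic: (n - 4)(n + 2)
Result: (n - 6)(n - 4)(n + 2)


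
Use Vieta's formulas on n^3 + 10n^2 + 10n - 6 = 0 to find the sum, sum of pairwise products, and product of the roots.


Monic cubic n^3+bn^2+cn+d=0: sum=-b, pairwise sum=c, product=-d.
b=10, c=10, d=-6
r1+r2+r3 = -10
r1r2+r1r3+r2r3 = 10
r1r2r3 = 6


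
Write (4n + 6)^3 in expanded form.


Expand (4n + 6)^3 by repeated multiplication:
  (4n + 6)^2 = 16n^2 + 48n + 36
= 64n^3 + 288n^2 + 432n + 216


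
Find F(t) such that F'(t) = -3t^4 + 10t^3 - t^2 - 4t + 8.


Reverse power rule on each term:
  ∫ -3t^4 dt = -(3/5)t^5
  ∫ 10t^3 dt = (5/2)t^4
  ∫ -t^2 dt = -(1/3)t^3
  ∫ -4t dt = -2t^2
  ∫ 8 dt = 8t
F(t) = -(3/5)t^5 + (5/2)t^4 - (1/3)t^3 - 2t^2 + 8t + C


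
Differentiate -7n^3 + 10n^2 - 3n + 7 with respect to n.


Apply the power rule term by term:
  d/dn(-7n^3) = -21n^2
  d/dn(10n^2) = 20n
  d/dn(-3n) = -3
  d/dn(7) = 0
p'(n) = -21n^2 + 20n - 3


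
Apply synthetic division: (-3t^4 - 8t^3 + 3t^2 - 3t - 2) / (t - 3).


Synthetic division with c = 3. Coefficients: -3, -8, 3, -3, -2
Bring down -3.
  -3 * 3 = -9; -9 - 8 = -17
  -17 * 3 = -51; -51 + 3 = -48
  -48 * 3 = -144; -144 - 3 = -147
  -147 * 3 = -441; -441 - 2 = -443
Quotient: -3t^3 - 17t^2 - 48t - 147, Remainder: -443


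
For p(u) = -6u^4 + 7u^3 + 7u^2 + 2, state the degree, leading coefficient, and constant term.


Highest power of u is 4, with coefficient -6. Constant term is 2.
Degree = 4, leading coefficient = -6, constant term = 2


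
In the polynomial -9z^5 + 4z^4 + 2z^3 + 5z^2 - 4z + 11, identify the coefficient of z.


Read off the coefficient of z: -4


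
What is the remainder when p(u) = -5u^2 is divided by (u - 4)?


By the Remainder Theorem, the remainder equals p(4):
  -5*(4)^2 = -80
  0*(4)^1 = 0
  constant: 0
Sum: -80 + 0 + 0 = -80


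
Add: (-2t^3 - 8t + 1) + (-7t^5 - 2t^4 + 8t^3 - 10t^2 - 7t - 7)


Align terms by degree and add:
  -2t^3 - 8t + 1
  -7t^5 - 2t^4 + 8t^3 - 10t^2 - 7t - 7
= -7t^5 - 2t^4 + 6t^3 - 10t^2 - 15t - 6


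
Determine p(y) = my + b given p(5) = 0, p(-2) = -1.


p(y) = my + b. Using p(5)=0, p(-2)=-1:
m = (0 + 1)/(5 + 2) = 1/7 = 1/7
b = 0 - m*(5) = 0 - 5/7 = -5/7
p(y) = (1/7)y - (5/7)


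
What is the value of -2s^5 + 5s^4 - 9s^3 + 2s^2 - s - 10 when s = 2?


Using direct substitution:
  -2 * (2)^5 = -64
  5 * (2)^4 = 80
  -9 * (2)^3 = -72
  2 * (2)^2 = 8
  -1 * (2)^1 = -2
  constant: -10
Sum = -64 + 80 - 72 + 8 - 2 - 10 = -60


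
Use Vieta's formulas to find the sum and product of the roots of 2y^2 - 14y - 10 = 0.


For ay^2+by+c=0: sum = -b/a, product = c/a.
a=2, b=-14, c=-10
Sum = -(-14)/2 = 7
Product = (-10)/2 = -5


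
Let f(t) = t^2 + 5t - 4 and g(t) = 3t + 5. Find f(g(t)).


Substitute g(t) into f:
f(g(t)) = 1*(3t + 5)^2 + 5*(3t + 5) + (-4)
(3t + 5)^2 = 9t^2 + 30t + 25
Expand and combine: 9t^2 + 45t + 46


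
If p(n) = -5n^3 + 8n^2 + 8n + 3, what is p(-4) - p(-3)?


p(-4) = 419
p(-3) = 186
p(-4) - p(-3) = 419 - 186 = 233


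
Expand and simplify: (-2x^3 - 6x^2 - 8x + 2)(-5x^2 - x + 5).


Distribute each term of the first polynomial:
  (-2x^3)(-5x^2 - x + 5) = 10x^5 + 2x^4 - 10x^3
  (-6x^2)(-5x^2 - x + 5) = 30x^4 + 6x^3 - 30x^2
  (-8x)(-5x^2 - x + 5) = 40x^3 + 8x^2 - 40x
  (2)(-5x^2 - x + 5) = -10x^2 - 2x + 10
Sum: 10x^5 + 32x^4 + 36x^3 - 32x^2 - 42x + 10


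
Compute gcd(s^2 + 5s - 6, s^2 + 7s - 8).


Factor each:
  s^2 + 5s - 6 = (s - 1)(s + 6)
  s^2 + 7s - 8 = (s - 1)(s + 8)
Common monic factor: s - 1


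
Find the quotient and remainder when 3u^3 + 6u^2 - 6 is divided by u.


(3u^3 + 6u^2 - 6) / (u)
Step 1: 3u^2 * (u) = 3u^3; subtract.
Step 2: 6u * (u) = 6u^2; subtract.
Step 3: 0 * (u) = 0; subtract.
Quotient: 3u^2 + 6u, Remainder: -6


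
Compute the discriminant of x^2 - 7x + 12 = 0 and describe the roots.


D = b^2 - 4ac = (-7)^2 - 4(1)(12) = 49 - 48 = 1
Since D > 0: two distinct rational roots


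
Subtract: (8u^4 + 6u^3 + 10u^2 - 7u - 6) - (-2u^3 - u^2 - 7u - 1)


Distribute the minus sign:
  (8u^4 + 6u^3 + 10u^2 - 7u - 6)
- (-2u^3 - u^2 - 7u - 1)
Negate second polynomial: 2u^3 + u^2 + 7u + 1
Add: 8u^4 + 8u^3 + 11u^2 - 5


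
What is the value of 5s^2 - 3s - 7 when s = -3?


Using direct substitution:
  5 * (-3)^2 = 45
  -3 * (-3)^1 = 9
  constant: -7
Sum = 45 + 9 - 7 = 47


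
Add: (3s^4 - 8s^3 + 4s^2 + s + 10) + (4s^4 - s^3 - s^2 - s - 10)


Align terms by degree and add:
  3s^4 - 8s^3 + 4s^2 + s + 10
+ 4s^4 - s^3 - s^2 - s - 10
= 7s^4 - 9s^3 + 3s^2


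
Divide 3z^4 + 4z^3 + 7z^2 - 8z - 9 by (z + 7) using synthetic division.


Synthetic division with c = -7. Coefficients: 3, 4, 7, -8, -9
Bring down 3.
  3 * -7 = -21; -21 + 4 = -17
  -17 * -7 = 119; 119 + 7 = 126
  126 * -7 = -882; -882 - 8 = -890
  -890 * -7 = 6230; 6230 - 9 = 6221
Quotient: 3z^3 - 17z^2 + 126z - 890, Remainder: 6221


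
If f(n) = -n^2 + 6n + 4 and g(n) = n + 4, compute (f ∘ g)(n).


Substitute g(n) into f:
f(g(n)) = -1*(n + 4)^2 + 6*(n + 4) + 4
(n + 4)^2 = n^2 + 8n + 16
Expand and combine: -n^2 - 2n + 12


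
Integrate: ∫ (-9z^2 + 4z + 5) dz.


Reverse power rule on each term:
  ∫ -9z^2 dz = -3z^3
  ∫ 4z dz = 2z^2
  ∫ 5 dz = 5z
F(z) = -3z^3 + 2z^2 + 5z + C


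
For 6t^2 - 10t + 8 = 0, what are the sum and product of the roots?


For at^2+bt+c=0: sum = -b/a, product = c/a.
a=6, b=-10, c=8
Sum = -(-10)/6 = 5/3
Product = (8)/6 = 4/3


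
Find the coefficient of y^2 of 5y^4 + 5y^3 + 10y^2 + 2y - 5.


Read off the coefficient of y^2: 10


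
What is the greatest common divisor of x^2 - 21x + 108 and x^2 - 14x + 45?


Factor each:
  x^2 - 21x + 108 = (x - 9)(x - 12)
  x^2 - 14x + 45 = (x - 9)(x - 5)
Common monic factor: x - 9


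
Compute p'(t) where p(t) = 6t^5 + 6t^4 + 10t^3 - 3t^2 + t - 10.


Apply the power rule term by term:
  d/dt(6t^5) = 30t^4
  d/dt(6t^4) = 24t^3
  d/dt(10t^3) = 30t^2
  d/dt(-3t^2) = -6t
  d/dt(t) = 1
  d/dt(-10) = 0
p'(t) = 30t^4 + 24t^3 + 30t^2 - 6t + 1


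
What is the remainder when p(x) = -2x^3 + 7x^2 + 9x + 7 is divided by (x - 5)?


By the Remainder Theorem, the remainder equals p(5):
  -2*(5)^3 = -250
  7*(5)^2 = 175
  9*(5)^1 = 45
  constant: 7
Sum: -250 + 175 + 45 + 7 = -23


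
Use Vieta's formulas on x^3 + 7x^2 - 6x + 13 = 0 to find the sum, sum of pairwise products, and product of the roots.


Monic cubic x^3+bx^2+cx+d=0: sum=-b, pairwise sum=c, product=-d.
b=7, c=-6, d=13
r1+r2+r3 = -7
r1r2+r1r3+r2r3 = -6
r1r2r3 = -13


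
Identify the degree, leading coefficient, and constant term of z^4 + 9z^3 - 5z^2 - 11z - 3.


Highest power of z is 4, with coefficient 1. Constant term is -3.
Degree = 4, leading coefficient = 1, constant term = -3


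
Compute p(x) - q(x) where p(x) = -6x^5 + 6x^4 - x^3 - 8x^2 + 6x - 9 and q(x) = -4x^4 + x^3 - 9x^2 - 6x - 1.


Distribute the minus sign:
  (-6x^5 + 6x^4 - x^3 - 8x^2 + 6x - 9)
- (-4x^4 + x^3 - 9x^2 - 6x - 1)
Negate second polynomial: 4x^4 - x^3 + 9x^2 + 6x + 1
Add: -6x^5 + 10x^4 - 2x^3 + x^2 + 12x - 8


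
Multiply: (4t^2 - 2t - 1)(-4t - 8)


Distribute each term of the first polynomial:
  (4t^2)(-4t - 8) = -16t^3 - 32t^2
  (-2t)(-4t - 8) = 8t^2 + 16t
  (-1)(-4t - 8) = 4t + 8
Sum: -16t^3 - 24t^2 + 20t + 8


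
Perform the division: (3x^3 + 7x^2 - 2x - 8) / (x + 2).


(3x^3 + 7x^2 - 2x - 8) / (x + 2)
Step 1: 3x^2 * (x + 2) = 3x^3 + 6x^2; subtract.
Step 2: x * (x + 2) = x^2 + 2x; subtract.
Step 3: -4 * (x + 2) = -4x - 8; subtract.
Quotient: 3x^2 + x - 4, Remainder: 0


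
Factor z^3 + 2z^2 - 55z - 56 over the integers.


Try integer roots (divisors of -56). z=-1: p(-1)=0.
Divide out (z + 1): quotient is z^2 + z - 56.
Factor the quadratic: (z - 7)(z + 8)
Result: (z + 1)(z - 7)(z + 8)


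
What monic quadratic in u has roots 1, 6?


p(u) = (u - 1)(u - 6)
Expand: u^2 - 7u + 6


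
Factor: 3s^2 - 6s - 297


Roots satisfy r1 + r2 = -b/a = 2 and r1*r2 = c/a = -99.
So r1 = 11, r2 = -9.
3s^2 - 6s - 297 = 3(s - r1)(s - r2) = 3(s - 11)(s + 9)


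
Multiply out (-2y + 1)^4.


Expand (-2y + 1)^4 by repeated multiplication:
  (-2y + 1)^2 = 4y^2 - 4y + 1
  (-2y + 1)^3 = -8y^3 + 12y^2 - 6y + 1
= 16y^4 - 32y^3 + 24y^2 - 8y + 1


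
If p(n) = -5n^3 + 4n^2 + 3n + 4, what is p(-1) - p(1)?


p(-1) = 10
p(1) = 6
p(-1) - p(1) = 10 - 6 = 4


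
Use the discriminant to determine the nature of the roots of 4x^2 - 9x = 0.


D = b^2 - 4ac = (-9)^2 - 4(4)(0) = 81 = 81
Since D > 0: two distinct rational roots


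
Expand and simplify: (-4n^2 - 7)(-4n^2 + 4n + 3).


Distribute each term of the first polynomial:
  (-4n^2)(-4n^2 + 4n + 3) = 16n^4 - 16n^3 - 12n^2
  (-7)(-4n^2 + 4n + 3) = 28n^2 - 28n - 21
Sum: 16n^4 - 16n^3 + 16n^2 - 28n - 21


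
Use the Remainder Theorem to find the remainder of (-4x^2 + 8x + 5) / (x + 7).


By the Remainder Theorem, the remainder equals p(-7):
  -4*(-7)^2 = -196
  8*(-7)^1 = -56
  constant: 5
Sum: -196 - 56 + 5 = -247


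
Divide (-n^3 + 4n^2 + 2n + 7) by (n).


(-n^3 + 4n^2 + 2n + 7) / (n)
Step 1: -n^2 * (n) = -n^3; subtract.
Step 2: 4n * (n) = 4n^2; subtract.
Step 3: 2 * (n) = 2n; subtract.
Quotient: -n^2 + 4n + 2, Remainder: 7


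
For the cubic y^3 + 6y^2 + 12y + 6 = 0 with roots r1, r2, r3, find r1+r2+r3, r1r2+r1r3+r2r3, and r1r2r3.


Monic cubic y^3+by^2+cy+d=0: sum=-b, pairwise sum=c, product=-d.
b=6, c=12, d=6
r1+r2+r3 = -6
r1r2+r1r3+r2r3 = 12
r1r2r3 = -6


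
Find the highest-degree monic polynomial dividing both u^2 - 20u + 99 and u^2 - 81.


Factor each:
  u^2 - 20u + 99 = (u - 9)(u - 11)
  u^2 - 81 = (u - 9)(u + 9)
Common monic factor: u - 9


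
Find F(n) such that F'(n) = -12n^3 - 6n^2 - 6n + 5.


Reverse power rule on each term:
  ∫ -12n^3 dn = -3n^4
  ∫ -6n^2 dn = -2n^3
  ∫ -6n dn = -3n^2
  ∫ 5 dn = 5n
F(n) = -3n^4 - 2n^3 - 3n^2 + 5n + C


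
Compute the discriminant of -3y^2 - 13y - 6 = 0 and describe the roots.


D = b^2 - 4ac = (-13)^2 - 4(-3)(-6) = 169 - 72 = 97
Since D > 0: two distinct irrational roots


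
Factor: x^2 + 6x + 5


Roots satisfy r1 + r2 = -b/a = -6 and r1*r2 = c/a = 5.
So r1 = -5, r2 = -1.
x^2 + 6x + 5 = (x - r1)(x - r2) = (x + 5)(x + 1)


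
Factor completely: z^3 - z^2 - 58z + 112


Try integer roots (divisors of 112). z=2: p(2)=0.
Divide out (z - 2): quotient is z^2 + z - 56.
Factor the quadratic: (z - 7)(z + 8)
Result: (z - 2)(z - 7)(z + 8)


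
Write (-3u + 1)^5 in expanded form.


Expand (-3u + 1)^5 by repeated multiplication:
  (-3u + 1)^2 = 9u^2 - 6u + 1
  (-3u + 1)^3 = -27u^3 + 27u^2 - 9u + 1
  (-3u + 1)^4 = 81u^4 - 108u^3 + 54u^2 - 12u + 1
= -243u^5 + 405u^4 - 270u^3 + 90u^2 - 15u + 1


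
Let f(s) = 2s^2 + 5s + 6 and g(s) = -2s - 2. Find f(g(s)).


Substitute g(s) into f:
f(g(s)) = 2*(-2s - 2)^2 + 5*(-2s - 2) + 6
(-2s - 2)^2 = 4s^2 + 8s + 4
Expand and combine: 8s^2 + 6s + 4


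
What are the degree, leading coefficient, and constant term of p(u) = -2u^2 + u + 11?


Highest power of u is 2, with coefficient -2. Constant term is 11.
Degree = 2, leading coefficient = -2, constant term = 11


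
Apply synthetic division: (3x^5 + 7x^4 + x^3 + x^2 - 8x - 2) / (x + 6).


Synthetic division with c = -6. Coefficients: 3, 7, 1, 1, -8, -2
Bring down 3.
  3 * -6 = -18; -18 + 7 = -11
  -11 * -6 = 66; 66 + 1 = 67
  67 * -6 = -402; -402 + 1 = -401
  -401 * -6 = 2406; 2406 - 8 = 2398
  2398 * -6 = -14388; -14388 - 2 = -14390
Quotient: 3x^4 - 11x^3 + 67x^2 - 401x + 2398, Remainder: -14390


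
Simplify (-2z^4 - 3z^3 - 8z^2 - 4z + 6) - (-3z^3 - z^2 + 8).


Distribute the minus sign:
  (-2z^4 - 3z^3 - 8z^2 - 4z + 6)
- (-3z^3 - z^2 + 8)
Negate second polynomial: 3z^3 + z^2 - 8
Add: -2z^4 - 7z^2 - 4z - 2


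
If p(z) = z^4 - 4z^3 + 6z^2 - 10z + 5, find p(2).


Using direct substitution:
  1 * (2)^4 = 16
  -4 * (2)^3 = -32
  6 * (2)^2 = 24
  -10 * (2)^1 = -20
  constant: 5
Sum = 16 - 32 + 24 - 20 + 5 = -7


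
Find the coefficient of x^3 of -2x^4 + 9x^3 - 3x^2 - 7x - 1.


Read off the coefficient of x^3: 9


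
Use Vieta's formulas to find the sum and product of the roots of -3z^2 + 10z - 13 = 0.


For az^2+bz+c=0: sum = -b/a, product = c/a.
a=-3, b=10, c=-13
Sum = -(10)/-3 = 10/3
Product = (-13)/-3 = 13/3


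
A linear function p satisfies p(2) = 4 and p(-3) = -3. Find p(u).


p(u) = mu + b. Using p(2)=4, p(-3)=-3:
m = (4 + 3)/(2 + 3) = 7/5 = 7/5
b = 4 - m*(2) = 4 - 14/5 = 6/5
p(u) = (7/5)u + (6/5)


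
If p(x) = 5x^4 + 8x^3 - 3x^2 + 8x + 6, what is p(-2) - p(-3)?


p(-2) = -6
p(-3) = 144
p(-2) - p(-3) = -6 - 144 = -150


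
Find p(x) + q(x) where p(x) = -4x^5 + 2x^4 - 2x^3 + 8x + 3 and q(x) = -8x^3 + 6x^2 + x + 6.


Align terms by degree and add:
  -4x^5 + 2x^4 - 2x^3 + 8x + 3
  -8x^3 + 6x^2 + x + 6
= -4x^5 + 2x^4 - 10x^3 + 6x^2 + 9x + 9


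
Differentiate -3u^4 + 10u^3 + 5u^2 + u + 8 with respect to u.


Apply the power rule term by term:
  d/du(-3u^4) = -12u^3
  d/du(10u^3) = 30u^2
  d/du(5u^2) = 10u
  d/du(u) = 1
  d/du(8) = 0
p'(u) = -12u^3 + 30u^2 + 10u + 1


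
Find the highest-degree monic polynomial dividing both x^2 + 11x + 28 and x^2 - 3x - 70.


Factor each:
  x^2 + 11x + 28 = (x + 7)(x + 4)
  x^2 - 3x - 70 = (x + 7)(x - 10)
Common monic factor: x + 7


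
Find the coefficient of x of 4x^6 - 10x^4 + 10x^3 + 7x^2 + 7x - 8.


Read off the coefficient of x: 7


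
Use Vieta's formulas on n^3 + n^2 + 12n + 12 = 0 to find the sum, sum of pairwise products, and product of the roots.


Monic cubic n^3+bn^2+cn+d=0: sum=-b, pairwise sum=c, product=-d.
b=1, c=12, d=12
r1+r2+r3 = -1
r1r2+r1r3+r2r3 = 12
r1r2r3 = -12


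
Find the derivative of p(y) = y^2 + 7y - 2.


Apply the power rule term by term:
  d/dy(y^2) = 2y
  d/dy(7y) = 7
  d/dy(-2) = 0
p'(y) = 2y + 7


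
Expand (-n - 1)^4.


Expand (-n - 1)^4 by repeated multiplication:
  (-n - 1)^2 = n^2 + 2n + 1
  (-n - 1)^3 = -n^3 - 3n^2 - 3n - 1
= n^4 + 4n^3 + 6n^2 + 4n + 1


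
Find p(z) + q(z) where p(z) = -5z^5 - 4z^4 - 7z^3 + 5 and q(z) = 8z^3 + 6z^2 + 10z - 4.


Align terms by degree and add:
  -5z^5 - 4z^4 - 7z^3 + 5
+ 8z^3 + 6z^2 + 10z - 4
= -5z^5 - 4z^4 + z^3 + 6z^2 + 10z + 1


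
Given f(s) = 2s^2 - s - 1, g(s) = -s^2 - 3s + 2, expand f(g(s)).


Substitute g(s) into f:
f(g(s)) = 2*(-s^2 - 3s + 2)^2 + (-1)*(-s^2 - 3s + 2) + (-1)
(-s^2 - 3s + 2)^2 = s^4 + 6s^3 + 5s^2 - 12s + 4
Expand and combine: 2s^4 + 12s^3 + 11s^2 - 21s + 5


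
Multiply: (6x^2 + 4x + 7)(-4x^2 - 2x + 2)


Distribute each term of the first polynomial:
  (6x^2)(-4x^2 - 2x + 2) = -24x^4 - 12x^3 + 12x^2
  (4x)(-4x^2 - 2x + 2) = -16x^3 - 8x^2 + 8x
  (7)(-4x^2 - 2x + 2) = -28x^2 - 14x + 14
Sum: -24x^4 - 28x^3 - 24x^2 - 6x + 14


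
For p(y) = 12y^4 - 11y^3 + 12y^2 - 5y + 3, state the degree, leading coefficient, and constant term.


Highest power of y is 4, with coefficient 12. Constant term is 3.
Degree = 4, leading coefficient = 12, constant term = 3


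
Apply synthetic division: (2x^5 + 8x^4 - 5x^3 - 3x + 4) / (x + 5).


Synthetic division with c = -5. Coefficients: 2, 8, -5, 0, -3, 4
Bring down 2.
  2 * -5 = -10; -10 + 8 = -2
  -2 * -5 = 10; 10 - 5 = 5
  5 * -5 = -25; -25 + 0 = -25
  -25 * -5 = 125; 125 - 3 = 122
  122 * -5 = -610; -610 + 4 = -606
Quotient: 2x^4 - 2x^3 + 5x^2 - 25x + 122, Remainder: -606


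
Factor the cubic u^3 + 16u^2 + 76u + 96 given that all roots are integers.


Try integer roots (divisors of 96). u=-2: p(-2)=0.
Divide out (u + 2): quotient is u^2 + 14u + 48.
Factor the quadratic: (u + 6)(u + 8)
Result: (u + 2)(u + 6)(u + 8)


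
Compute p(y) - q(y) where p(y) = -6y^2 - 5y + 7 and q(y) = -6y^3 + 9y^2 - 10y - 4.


Distribute the minus sign:
  (-6y^2 - 5y + 7)
- (-6y^3 + 9y^2 - 10y - 4)
Negate second polynomial: 6y^3 - 9y^2 + 10y + 4
Add: 6y^3 - 15y^2 + 5y + 11


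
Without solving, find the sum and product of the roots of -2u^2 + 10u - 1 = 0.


For au^2+bu+c=0: sum = -b/a, product = c/a.
a=-2, b=10, c=-1
Sum = -(10)/-2 = 5
Product = (-1)/-2 = 1/2


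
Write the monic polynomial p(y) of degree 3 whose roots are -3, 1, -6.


p(y) = (y + 3)(y - 1)(y + 6)
Expand: y^3 + 8y^2 + 9y - 18


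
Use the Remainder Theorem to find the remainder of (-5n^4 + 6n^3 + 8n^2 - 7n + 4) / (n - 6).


By the Remainder Theorem, the remainder equals p(6):
  -5*(6)^4 = -6480
  6*(6)^3 = 1296
  8*(6)^2 = 288
  -7*(6)^1 = -42
  constant: 4
Sum: -6480 + 1296 + 288 - 42 + 4 = -4934


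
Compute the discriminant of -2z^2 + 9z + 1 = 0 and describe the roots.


D = b^2 - 4ac = (9)^2 - 4(-2)(1) = 81 + 8 = 89
Since D > 0: two distinct irrational roots


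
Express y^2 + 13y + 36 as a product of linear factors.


Roots satisfy r1 + r2 = -b/a = -13 and r1*r2 = c/a = 36.
So r1 = -9, r2 = -4.
y^2 + 13y + 36 = (y - r1)(y - r2) = (y + 9)(y + 4)


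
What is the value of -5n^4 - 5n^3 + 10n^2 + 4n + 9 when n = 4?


Using direct substitution:
  -5 * (4)^4 = -1280
  -5 * (4)^3 = -320
  10 * (4)^2 = 160
  4 * (4)^1 = 16
  constant: 9
Sum = -1280 - 320 + 160 + 16 + 9 = -1415


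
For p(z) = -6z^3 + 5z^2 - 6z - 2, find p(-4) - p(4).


p(-4) = 486
p(4) = -330
p(-4) - p(4) = 486 + 330 = 816


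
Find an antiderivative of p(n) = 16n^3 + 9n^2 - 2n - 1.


Reverse power rule on each term:
  ∫ 16n^3 dn = 4n^4
  ∫ 9n^2 dn = 3n^3
  ∫ -2n dn = -n^2
  ∫ -1 dn = -n
F(n) = 4n^4 + 3n^3 - n^2 - n + C


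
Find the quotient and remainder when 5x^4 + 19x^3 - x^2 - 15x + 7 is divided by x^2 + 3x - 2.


(5x^4 + 19x^3 - x^2 - 15x + 7) / (x^2 + 3x - 2)
Step 1: 5x^2 * (x^2 + 3x - 2) = 5x^4 + 15x^3 - 10x^2; subtract.
Step 2: 4x * (x^2 + 3x - 2) = 4x^3 + 12x^2 - 8x; subtract.
Step 3: -3 * (x^2 + 3x - 2) = -3x^2 - 9x + 6; subtract.
Quotient: 5x^2 + 4x - 3, Remainder: 2x + 1


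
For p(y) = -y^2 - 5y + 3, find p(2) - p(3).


p(2) = -11
p(3) = -21
p(2) - p(3) = -11 + 21 = 10


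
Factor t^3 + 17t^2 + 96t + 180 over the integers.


Try integer roots (divisors of 180). t=-6: p(-6)=0.
Divide out (t + 6): quotient is t^2 + 11t + 30.
Factor the quadratic: (t + 6)(t + 5)
Result: (t + 6)(t + 6)(t + 5)


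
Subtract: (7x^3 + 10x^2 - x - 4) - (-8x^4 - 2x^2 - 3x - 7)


Distribute the minus sign:
  (7x^3 + 10x^2 - x - 4)
- (-8x^4 - 2x^2 - 3x - 7)
Negate second polynomial: 8x^4 + 2x^2 + 3x + 7
Add: 8x^4 + 7x^3 + 12x^2 + 2x + 3


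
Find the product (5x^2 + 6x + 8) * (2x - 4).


Distribute each term of the first polynomial:
  (5x^2)(2x - 4) = 10x^3 - 20x^2
  (6x)(2x - 4) = 12x^2 - 24x
  (8)(2x - 4) = 16x - 32
Sum: 10x^3 - 8x^2 - 8x - 32


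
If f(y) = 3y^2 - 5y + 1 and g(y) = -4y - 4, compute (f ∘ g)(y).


Substitute g(y) into f:
f(g(y)) = 3*(-4y - 4)^2 + (-5)*(-4y - 4) + 1
(-4y - 4)^2 = 16y^2 + 32y + 16
Expand and combine: 48y^2 + 116y + 69


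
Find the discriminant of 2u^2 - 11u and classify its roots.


D = b^2 - 4ac = (-11)^2 - 4(2)(0) = 121 = 121
Since D > 0: two distinct rational roots


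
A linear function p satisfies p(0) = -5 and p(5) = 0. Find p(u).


p(u) = mu + b. Using p(0)=-5, p(5)=0:
m = (-5)/(0 - 5) = -5/-5 = 1
b = -5 - m*(0) = -5 = -5
p(u) = u - 5


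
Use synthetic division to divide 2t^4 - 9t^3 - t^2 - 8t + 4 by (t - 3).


Synthetic division with c = 3. Coefficients: 2, -9, -1, -8, 4
Bring down 2.
  2 * 3 = 6; 6 - 9 = -3
  -3 * 3 = -9; -9 - 1 = -10
  -10 * 3 = -30; -30 - 8 = -38
  -38 * 3 = -114; -114 + 4 = -110
Quotient: 2t^3 - 3t^2 - 10t - 38, Remainder: -110


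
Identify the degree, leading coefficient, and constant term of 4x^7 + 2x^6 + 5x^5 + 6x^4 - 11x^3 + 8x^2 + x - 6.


Highest power of x is 7, with coefficient 4. Constant term is -6.
Degree = 7, leading coefficient = 4, constant term = -6


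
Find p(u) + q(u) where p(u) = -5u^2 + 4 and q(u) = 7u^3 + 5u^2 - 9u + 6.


Align terms by degree and add:
  -5u^2 + 4
+ 7u^3 + 5u^2 - 9u + 6
= 7u^3 - 9u + 10


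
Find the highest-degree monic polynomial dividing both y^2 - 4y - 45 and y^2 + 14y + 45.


Factor each:
  y^2 - 4y - 45 = (y + 5)(y - 9)
  y^2 + 14y + 45 = (y + 5)(y + 9)
Common monic factor: y + 5


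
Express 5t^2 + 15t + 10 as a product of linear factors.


Roots satisfy r1 + r2 = -b/a = -3 and r1*r2 = c/a = 2.
So r1 = -1, r2 = -2.
5t^2 + 15t + 10 = 5(t - r1)(t - r2) = 5(t + 1)(t + 2)


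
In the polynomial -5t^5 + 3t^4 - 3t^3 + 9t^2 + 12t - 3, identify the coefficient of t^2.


Read off the coefficient of t^2: 9


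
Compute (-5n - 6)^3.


Expand (-5n - 6)^3 by repeated multiplication:
  (-5n - 6)^2 = 25n^2 + 60n + 36
= -125n^3 - 450n^2 - 540n - 216


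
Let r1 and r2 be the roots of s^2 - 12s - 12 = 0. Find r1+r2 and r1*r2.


For as^2+bs+c=0: sum = -b/a, product = c/a.
a=1, b=-12, c=-12
Sum = -(-12)/1 = 12
Product = (-12)/1 = -12


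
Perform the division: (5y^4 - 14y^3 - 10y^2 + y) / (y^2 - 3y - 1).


(5y^4 - 14y^3 - 10y^2 + y) / (y^2 - 3y - 1)
Step 1: 5y^2 * (y^2 - 3y - 1) = 5y^4 - 15y^3 - 5y^2; subtract.
Step 2: y * (y^2 - 3y - 1) = y^3 - 3y^2 - y; subtract.
Step 3: -2 * (y^2 - 3y - 1) = -2y^2 + 6y + 2; subtract.
Quotient: 5y^2 + y - 2, Remainder: -4y - 2


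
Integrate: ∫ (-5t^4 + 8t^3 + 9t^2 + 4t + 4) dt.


Reverse power rule on each term:
  ∫ -5t^4 dt = -t^5
  ∫ 8t^3 dt = 2t^4
  ∫ 9t^2 dt = 3t^3
  ∫ 4t dt = 2t^2
  ∫ 4 dt = 4t
F(t) = -t^5 + 2t^4 + 3t^3 + 2t^2 + 4t + C


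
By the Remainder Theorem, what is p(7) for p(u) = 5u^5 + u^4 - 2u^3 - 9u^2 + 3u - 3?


By the Remainder Theorem, the remainder equals p(7):
  5*(7)^5 = 84035
  1*(7)^4 = 2401
  -2*(7)^3 = -686
  -9*(7)^2 = -441
  3*(7)^1 = 21
  constant: -3
Sum: 84035 + 2401 - 686 - 441 + 21 - 3 = 85327


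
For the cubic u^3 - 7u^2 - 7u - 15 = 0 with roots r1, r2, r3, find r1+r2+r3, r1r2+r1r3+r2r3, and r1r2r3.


Monic cubic u^3+bu^2+cu+d=0: sum=-b, pairwise sum=c, product=-d.
b=-7, c=-7, d=-15
r1+r2+r3 = 7
r1r2+r1r3+r2r3 = -7
r1r2r3 = 15


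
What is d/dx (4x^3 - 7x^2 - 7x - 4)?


Apply the power rule term by term:
  d/dx(4x^3) = 12x^2
  d/dx(-7x^2) = -14x
  d/dx(-7x) = -7
  d/dx(-4) = 0
p'(x) = 12x^2 - 14x - 7


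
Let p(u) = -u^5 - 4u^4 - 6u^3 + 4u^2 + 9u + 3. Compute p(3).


Using direct substitution:
  -1 * (3)^5 = -243
  -4 * (3)^4 = -324
  -6 * (3)^3 = -162
  4 * (3)^2 = 36
  9 * (3)^1 = 27
  constant: 3
Sum = -243 - 324 - 162 + 36 + 27 + 3 = -663


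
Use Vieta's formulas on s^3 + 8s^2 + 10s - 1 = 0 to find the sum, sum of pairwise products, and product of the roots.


Monic cubic s^3+bs^2+cs+d=0: sum=-b, pairwise sum=c, product=-d.
b=8, c=10, d=-1
r1+r2+r3 = -8
r1r2+r1r3+r2r3 = 10
r1r2r3 = 1


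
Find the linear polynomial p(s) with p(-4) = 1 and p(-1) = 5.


p(s) = ms + b. Using p(-4)=1, p(-1)=5:
m = (1 - 5)/(-4 + 1) = -4/-3 = 4/3
b = 1 - m*(-4) = 1 + 16/3 = 19/3
p(s) = (4/3)s + (19/3)


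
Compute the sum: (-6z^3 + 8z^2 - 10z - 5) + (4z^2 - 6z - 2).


Align terms by degree and add:
  -6z^3 + 8z^2 - 10z - 5
+ 4z^2 - 6z - 2
= -6z^3 + 12z^2 - 16z - 7


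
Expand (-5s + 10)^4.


Expand (-5s + 10)^4 by repeated multiplication:
  (-5s + 10)^2 = 25s^2 - 100s + 100
  (-5s + 10)^3 = -125s^3 + 750s^2 - 1500s + 1000
= 625s^4 - 5000s^3 + 15000s^2 - 20000s + 10000


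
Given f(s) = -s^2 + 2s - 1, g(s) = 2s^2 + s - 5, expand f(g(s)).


Substitute g(s) into f:
f(g(s)) = -1*(2s^2 + s - 5)^2 + 2*(2s^2 + s - 5) + (-1)
(2s^2 + s - 5)^2 = 4s^4 + 4s^3 - 19s^2 - 10s + 25
Expand and combine: -4s^4 - 4s^3 + 23s^2 + 12s - 36


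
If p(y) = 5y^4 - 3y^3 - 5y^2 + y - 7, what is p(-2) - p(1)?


p(-2) = 75
p(1) = -9
p(-2) - p(1) = 75 + 9 = 84


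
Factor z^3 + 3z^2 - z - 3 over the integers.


Try integer roots (divisors of -3). z=-1: p(-1)=0.
Divide out (z + 1): quotient is z^2 + 2z - 3.
Factor the quadratic: (z - 1)(z + 3)
Result: (z + 1)(z - 1)(z + 3)


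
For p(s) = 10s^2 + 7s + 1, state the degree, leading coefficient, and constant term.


Highest power of s is 2, with coefficient 10. Constant term is 1.
Degree = 2, leading coefficient = 10, constant term = 1


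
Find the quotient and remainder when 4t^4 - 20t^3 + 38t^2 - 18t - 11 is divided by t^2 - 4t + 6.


(4t^4 - 20t^3 + 38t^2 - 18t - 11) / (t^2 - 4t + 6)
Step 1: 4t^2 * (t^2 - 4t + 6) = 4t^4 - 16t^3 + 24t^2; subtract.
Step 2: -4t * (t^2 - 4t + 6) = -4t^3 + 16t^2 - 24t; subtract.
Step 3: -2 * (t^2 - 4t + 6) = -2t^2 + 8t - 12; subtract.
Quotient: 4t^2 - 4t - 2, Remainder: -2t + 1


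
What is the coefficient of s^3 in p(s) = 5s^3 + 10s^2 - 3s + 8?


Read off the coefficient of s^3: 5


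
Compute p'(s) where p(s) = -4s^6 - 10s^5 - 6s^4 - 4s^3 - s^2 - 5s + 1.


Apply the power rule term by term:
  d/ds(-4s^6) = -24s^5
  d/ds(-10s^5) = -50s^4
  d/ds(-6s^4) = -24s^3
  d/ds(-4s^3) = -12s^2
  d/ds(-s^2) = -2s
  d/ds(-5s) = -5
  d/ds(1) = 0
p'(s) = -24s^5 - 50s^4 - 24s^3 - 12s^2 - 2s - 5


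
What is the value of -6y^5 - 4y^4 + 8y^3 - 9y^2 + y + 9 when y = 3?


Using direct substitution:
  -6 * (3)^5 = -1458
  -4 * (3)^4 = -324
  8 * (3)^3 = 216
  -9 * (3)^2 = -81
  1 * (3)^1 = 3
  constant: 9
Sum = -1458 - 324 + 216 - 81 + 3 + 9 = -1635


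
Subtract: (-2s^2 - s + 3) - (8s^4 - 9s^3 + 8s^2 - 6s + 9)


Distribute the minus sign:
  (-2s^2 - s + 3)
- (8s^4 - 9s^3 + 8s^2 - 6s + 9)
Negate second polynomial: -8s^4 + 9s^3 - 8s^2 + 6s - 9
Add: -8s^4 + 9s^3 - 10s^2 + 5s - 6


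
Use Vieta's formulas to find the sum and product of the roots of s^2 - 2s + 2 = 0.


For as^2+bs+c=0: sum = -b/a, product = c/a.
a=1, b=-2, c=2
Sum = -(-2)/1 = 2
Product = (2)/1 = 2


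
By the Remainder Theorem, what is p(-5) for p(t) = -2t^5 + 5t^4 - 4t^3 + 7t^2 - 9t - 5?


By the Remainder Theorem, the remainder equals p(-5):
  -2*(-5)^5 = 6250
  5*(-5)^4 = 3125
  -4*(-5)^3 = 500
  7*(-5)^2 = 175
  -9*(-5)^1 = 45
  constant: -5
Sum: 6250 + 3125 + 500 + 175 + 45 - 5 = 10090


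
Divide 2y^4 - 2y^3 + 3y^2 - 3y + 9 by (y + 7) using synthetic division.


Synthetic division with c = -7. Coefficients: 2, -2, 3, -3, 9
Bring down 2.
  2 * -7 = -14; -14 - 2 = -16
  -16 * -7 = 112; 112 + 3 = 115
  115 * -7 = -805; -805 - 3 = -808
  -808 * -7 = 5656; 5656 + 9 = 5665
Quotient: 2y^3 - 16y^2 + 115y - 808, Remainder: 5665


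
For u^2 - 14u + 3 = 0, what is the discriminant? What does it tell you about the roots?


D = b^2 - 4ac = (-14)^2 - 4(1)(3) = 196 - 12 = 184
Since D > 0: two distinct irrational roots


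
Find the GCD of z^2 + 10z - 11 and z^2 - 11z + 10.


Factor each:
  z^2 + 10z - 11 = (z - 1)(z + 11)
  z^2 - 11z + 10 = (z - 1)(z - 10)
Common monic factor: z - 1


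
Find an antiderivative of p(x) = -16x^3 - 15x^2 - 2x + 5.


Reverse power rule on each term:
  ∫ -16x^3 dx = -4x^4
  ∫ -15x^2 dx = -5x^3
  ∫ -2x dx = -x^2
  ∫ 5 dx = 5x
F(x) = -4x^4 - 5x^3 - x^2 + 5x + C


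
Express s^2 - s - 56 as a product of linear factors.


Roots satisfy r1 + r2 = -b/a = 1 and r1*r2 = c/a = -56.
So r1 = -7, r2 = 8.
s^2 - s - 56 = (s - r1)(s - r2) = (s + 7)(s - 8)


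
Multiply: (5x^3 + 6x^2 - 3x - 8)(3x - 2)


Distribute each term of the first polynomial:
  (5x^3)(3x - 2) = 15x^4 - 10x^3
  (6x^2)(3x - 2) = 18x^3 - 12x^2
  (-3x)(3x - 2) = -9x^2 + 6x
  (-8)(3x - 2) = -24x + 16
Sum: 15x^4 + 8x^3 - 21x^2 - 18x + 16


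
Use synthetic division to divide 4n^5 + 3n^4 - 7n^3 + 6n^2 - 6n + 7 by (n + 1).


Synthetic division with c = -1. Coefficients: 4, 3, -7, 6, -6, 7
Bring down 4.
  4 * -1 = -4; -4 + 3 = -1
  -1 * -1 = 1; 1 - 7 = -6
  -6 * -1 = 6; 6 + 6 = 12
  12 * -1 = -12; -12 - 6 = -18
  -18 * -1 = 18; 18 + 7 = 25
Quotient: 4n^4 - n^3 - 6n^2 + 12n - 18, Remainder: 25


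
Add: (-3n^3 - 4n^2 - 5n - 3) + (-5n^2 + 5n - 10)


Align terms by degree and add:
  -3n^3 - 4n^2 - 5n - 3
  -5n^2 + 5n - 10
= -3n^3 - 9n^2 - 13


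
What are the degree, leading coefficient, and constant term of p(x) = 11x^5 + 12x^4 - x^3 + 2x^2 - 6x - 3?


Highest power of x is 5, with coefficient 11. Constant term is -3.
Degree = 5, leading coefficient = 11, constant term = -3


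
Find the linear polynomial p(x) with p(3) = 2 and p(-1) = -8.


p(x) = mx + b. Using p(3)=2, p(-1)=-8:
m = (2 + 8)/(3 + 1) = 10/4 = 5/2
b = 2 - m*(3) = 2 - 15/2 = -11/2
p(x) = (5/2)x - (11/2)


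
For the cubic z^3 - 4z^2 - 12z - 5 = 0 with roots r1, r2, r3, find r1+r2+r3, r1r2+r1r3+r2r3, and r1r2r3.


Monic cubic z^3+bz^2+cz+d=0: sum=-b, pairwise sum=c, product=-d.
b=-4, c=-12, d=-5
r1+r2+r3 = 4
r1r2+r1r3+r2r3 = -12
r1r2r3 = 5


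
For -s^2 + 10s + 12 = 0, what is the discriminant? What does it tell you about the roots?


D = b^2 - 4ac = (10)^2 - 4(-1)(12) = 100 + 48 = 148
Since D > 0: two distinct irrational roots


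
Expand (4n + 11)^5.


Expand (4n + 11)^5 by repeated multiplication:
  (4n + 11)^2 = 16n^2 + 88n + 121
  (4n + 11)^3 = 64n^3 + 528n^2 + 1452n + 1331
  (4n + 11)^4 = 256n^4 + 2816n^3 + 11616n^2 + 21296n + 14641
= 1024n^5 + 14080n^4 + 77440n^3 + 212960n^2 + 292820n + 161051


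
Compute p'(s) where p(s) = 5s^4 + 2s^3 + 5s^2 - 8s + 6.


Apply the power rule term by term:
  d/ds(5s^4) = 20s^3
  d/ds(2s^3) = 6s^2
  d/ds(5s^2) = 10s
  d/ds(-8s) = -8
  d/ds(6) = 0
p'(s) = 20s^3 + 6s^2 + 10s - 8


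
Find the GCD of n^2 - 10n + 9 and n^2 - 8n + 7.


Factor each:
  n^2 - 10n + 9 = (n - 1)(n - 9)
  n^2 - 8n + 7 = (n - 1)(n - 7)
Common monic factor: n - 1


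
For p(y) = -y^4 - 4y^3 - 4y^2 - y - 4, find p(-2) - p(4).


p(-2) = -2
p(4) = -584
p(-2) - p(4) = -2 + 584 = 582
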